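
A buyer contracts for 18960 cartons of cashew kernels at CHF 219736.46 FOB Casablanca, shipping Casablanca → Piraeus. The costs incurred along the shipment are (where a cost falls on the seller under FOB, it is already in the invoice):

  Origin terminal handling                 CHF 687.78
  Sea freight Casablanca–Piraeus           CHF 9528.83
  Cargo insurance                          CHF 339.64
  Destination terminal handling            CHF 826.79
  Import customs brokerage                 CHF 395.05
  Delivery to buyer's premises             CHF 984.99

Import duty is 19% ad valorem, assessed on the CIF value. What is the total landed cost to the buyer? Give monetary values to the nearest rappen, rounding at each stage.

Total landed cost: CHF 275436.70

FOB: the seller bears costs until goods are on board at the origin port; the buyer bears freight, insurance and all costs thereafter.
Already in the invoice (seller's account under FOB): origin terminal — exclude.
CIF value = FOB price + freight + insurance = 219736.46 + 9528.83 + 339.64 = 229604.93
Import duty = 229604.93 × 19% = 43624.94
Buyer bears: freight 9528.83 + insurance 339.64 + destination terminal 826.79 + brokerage 395.05 + delivery 984.99 + duty 43624.94 = 55700.24
Landed cost = invoice 219736.46 + 55700.24 = 275436.70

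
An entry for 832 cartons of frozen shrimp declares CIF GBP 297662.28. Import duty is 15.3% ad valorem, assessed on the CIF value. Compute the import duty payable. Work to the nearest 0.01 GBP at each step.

Import duty: GBP 45542.33

Import duty = 297662.28 × 15.3% = 45542.33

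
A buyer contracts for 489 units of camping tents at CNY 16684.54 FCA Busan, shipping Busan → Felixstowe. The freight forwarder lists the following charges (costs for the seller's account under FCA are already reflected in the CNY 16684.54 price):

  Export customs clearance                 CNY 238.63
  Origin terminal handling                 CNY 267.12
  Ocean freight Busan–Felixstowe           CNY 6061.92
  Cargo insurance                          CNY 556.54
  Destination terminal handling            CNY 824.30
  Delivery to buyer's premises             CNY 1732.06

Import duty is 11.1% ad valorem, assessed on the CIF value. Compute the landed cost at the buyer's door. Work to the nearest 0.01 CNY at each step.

Total landed cost: CNY 28742.76

FCA: the seller delivers export-cleared goods to the carrier; the buyer bears costs from that point.
Already in the invoice (seller's account under FCA): export clearance — exclude.
CIF value = FCA price + origin terminal + freight + insurance = 16684.54 + 267.12 + 6061.92 + 556.54 = 23570.12
Import duty = 23570.12 × 11.1% = 2616.28
Buyer bears: origin terminal 267.12 + freight 6061.92 + insurance 556.54 + destination terminal 824.30 + delivery 1732.06 + duty 2616.28 = 12058.22
Landed cost = invoice 16684.54 + 12058.22 = 28742.76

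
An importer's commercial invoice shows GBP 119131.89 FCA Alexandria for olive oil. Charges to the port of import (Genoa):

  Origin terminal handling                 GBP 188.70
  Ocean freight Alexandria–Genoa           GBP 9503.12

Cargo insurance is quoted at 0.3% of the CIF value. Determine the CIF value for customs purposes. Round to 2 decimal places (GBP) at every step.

Let C be the CIF value. C = FCA price + pre-shipment costs + freight + 0.3% × C
C − 0.3% × C = 119131.89 + 188.70 + 9503.12
0.997 × C = 128823.71
C = 128823.71 / 0.997 = 129211.34
Insurance premium = 0.3% × 129211.34 = 387.63

CIF value: GBP 129211.34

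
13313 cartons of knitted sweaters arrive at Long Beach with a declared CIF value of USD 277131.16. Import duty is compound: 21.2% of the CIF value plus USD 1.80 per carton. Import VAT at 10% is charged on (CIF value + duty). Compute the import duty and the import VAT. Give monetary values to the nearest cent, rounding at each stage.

Ad valorem component: 277131.16 × 21.2% = 58751.81
Specific component: 13313 × 1.80 = 23963.40
Import duty = 58751.81 + 23963.40 = 82715.21
VAT base = CIF + duty = 277131.16 + 82715.21 = 359846.37
Import VAT = 359846.37 × 10% = 35984.64

Import duty: USD 82715.21; import VAT: USD 35984.64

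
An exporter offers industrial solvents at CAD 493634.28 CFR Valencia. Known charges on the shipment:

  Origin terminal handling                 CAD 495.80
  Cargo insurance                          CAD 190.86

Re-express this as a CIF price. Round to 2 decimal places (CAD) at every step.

CIF price: CAD 493825.14

Not relevant to the conversion: origin terminal — on the seller under both CFR and CIF; already in the CFR price and stays in the CIF price.
From CFR to CIF, the seller additionally bears: insurance.
CIF price = 493634.28 + 190.86 = 493825.14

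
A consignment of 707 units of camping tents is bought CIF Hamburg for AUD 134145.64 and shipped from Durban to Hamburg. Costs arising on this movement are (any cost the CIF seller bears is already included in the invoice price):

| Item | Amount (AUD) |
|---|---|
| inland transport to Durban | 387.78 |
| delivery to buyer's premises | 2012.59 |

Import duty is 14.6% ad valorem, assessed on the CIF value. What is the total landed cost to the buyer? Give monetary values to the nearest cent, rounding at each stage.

CIF: the seller pays costs through ocean freight and marine insurance to the destination port.
Already in the invoice (seller's account under CIF): inland to port — exclude.
The CIF price already equals the CIF value: 134145.64
Import duty = 134145.64 × 14.6% = 19585.26
Buyer bears: delivery 2012.59 + duty 19585.26 = 21597.85
Landed cost = invoice 134145.64 + 21597.85 = 155743.49

Total landed cost: AUD 155743.49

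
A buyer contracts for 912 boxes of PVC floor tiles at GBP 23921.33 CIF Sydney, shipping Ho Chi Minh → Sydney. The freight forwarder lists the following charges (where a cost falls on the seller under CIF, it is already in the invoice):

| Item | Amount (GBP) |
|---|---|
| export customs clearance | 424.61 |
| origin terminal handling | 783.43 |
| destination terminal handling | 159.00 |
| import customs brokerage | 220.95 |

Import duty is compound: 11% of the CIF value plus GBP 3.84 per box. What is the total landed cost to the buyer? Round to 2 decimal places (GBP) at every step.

Total landed cost: GBP 30434.71

CIF: the seller pays costs through ocean freight and marine insurance to the destination port.
Already in the invoice (seller's account under CIF): export clearance, origin terminal — exclude.
The CIF price already equals the CIF value: 23921.33
Ad valorem component: 23921.33 × 11% = 2631.35
Specific component: 912 × 3.84 = 3502.08
Import duty = 2631.35 + 3502.08 = 6133.43
Buyer bears: destination terminal 159.00 + brokerage 220.95 + duty 6133.43 = 6513.38
Landed cost = invoice 23921.33 + 6513.38 = 30434.71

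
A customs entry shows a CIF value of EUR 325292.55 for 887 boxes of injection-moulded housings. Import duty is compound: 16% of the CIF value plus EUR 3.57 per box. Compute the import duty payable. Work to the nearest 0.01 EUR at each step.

Import duty: EUR 55213.40

Ad valorem component: 325292.55 × 16% = 52046.81
Specific component: 887 × 3.57 = 3166.59
Import duty = 52046.81 + 3166.59 = 55213.40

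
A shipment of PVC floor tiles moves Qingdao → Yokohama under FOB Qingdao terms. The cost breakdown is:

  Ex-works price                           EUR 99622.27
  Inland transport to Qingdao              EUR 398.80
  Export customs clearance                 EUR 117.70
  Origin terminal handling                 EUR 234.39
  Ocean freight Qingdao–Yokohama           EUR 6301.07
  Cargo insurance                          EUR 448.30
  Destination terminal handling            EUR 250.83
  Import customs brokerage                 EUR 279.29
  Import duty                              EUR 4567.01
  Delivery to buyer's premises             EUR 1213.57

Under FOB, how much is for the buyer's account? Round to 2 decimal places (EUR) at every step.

FOB: the seller bears costs until goods are on board at the origin port; the buyer bears freight, insurance and all costs thereafter.
Seller's account: goods 99622.27 + inland to port 398.80 + export clearance 117.70 + origin terminal 234.39 = 100373.16
Buyer's account: freight 6301.07 + insurance 448.30 + destination terminal 250.83 + brokerage 279.29 + duty 4567.01 + delivery 1213.57 = 13060.07

Buyer's account: EUR 13060.07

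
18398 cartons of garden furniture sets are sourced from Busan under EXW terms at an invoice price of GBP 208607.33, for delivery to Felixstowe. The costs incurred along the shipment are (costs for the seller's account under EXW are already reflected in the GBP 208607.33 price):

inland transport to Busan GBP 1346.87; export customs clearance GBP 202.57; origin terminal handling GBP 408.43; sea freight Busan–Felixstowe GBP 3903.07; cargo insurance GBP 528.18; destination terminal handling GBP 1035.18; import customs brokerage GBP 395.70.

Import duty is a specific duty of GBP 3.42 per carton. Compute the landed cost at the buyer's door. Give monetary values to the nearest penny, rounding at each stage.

Total landed cost: GBP 279348.49

EXW: the seller makes goods available at their premises; the buyer bears all onward costs.
CIF value = EXW price + inland to port + export clearance + origin terminal + freight + insurance = 208607.33 + 1346.87 + 202.57 + 408.43 + 3903.07 + 528.18 = 214996.45
Import duty = 18398 × 3.42 = 62921.16
Buyer bears: inland to port 1346.87 + export clearance 202.57 + origin terminal 408.43 + freight 3903.07 + insurance 528.18 + destination terminal 1035.18 + brokerage 395.70 + duty 62921.16 = 70741.16
Landed cost = invoice 208607.33 + 70741.16 = 279348.49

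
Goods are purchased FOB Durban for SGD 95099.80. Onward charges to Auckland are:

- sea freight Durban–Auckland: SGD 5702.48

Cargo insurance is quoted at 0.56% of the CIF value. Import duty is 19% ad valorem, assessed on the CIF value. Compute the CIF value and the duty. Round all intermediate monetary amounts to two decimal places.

CIF value: SGD 101369.95; import duty: SGD 19260.29

Let C be the CIF value. C = FOB price + freight + 0.56% × C
C − 0.56% × C = 95099.80 + 5702.48
0.9944 × C = 100802.28
C = 100802.28 / 0.9944 = 101369.95
Insurance premium = 0.56% × 101369.95 = 567.67
Import duty = 101369.95 × 19% = 19260.29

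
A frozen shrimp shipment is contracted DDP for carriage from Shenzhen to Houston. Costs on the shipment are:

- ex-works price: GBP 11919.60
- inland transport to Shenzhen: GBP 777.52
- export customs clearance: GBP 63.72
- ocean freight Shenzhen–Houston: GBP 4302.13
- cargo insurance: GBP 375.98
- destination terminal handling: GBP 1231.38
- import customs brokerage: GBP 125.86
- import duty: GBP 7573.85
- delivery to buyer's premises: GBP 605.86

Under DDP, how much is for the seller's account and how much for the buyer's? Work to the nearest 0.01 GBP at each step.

DDP: the seller bears all costs including import duty.
Seller's account: goods 11919.60 + inland to port 777.52 + export clearance 63.72 + freight 4302.13 + insurance 375.98 + destination terminal 1231.38 + brokerage 125.86 + duty 7573.85 + delivery 605.86 = 26975.90
Buyer's account: 0.00

Seller: GBP 26975.90; buyer: GBP 0.00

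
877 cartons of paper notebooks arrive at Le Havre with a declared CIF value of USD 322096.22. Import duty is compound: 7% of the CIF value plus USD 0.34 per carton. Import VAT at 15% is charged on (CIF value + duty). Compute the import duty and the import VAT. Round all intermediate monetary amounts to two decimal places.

Import duty: USD 22844.92; import VAT: USD 51741.17

Ad valorem component: 322096.22 × 7% = 22546.74
Specific component: 877 × 0.34 = 298.18
Import duty = 22546.74 + 298.18 = 22844.92
VAT base = CIF + duty = 322096.22 + 22844.92 = 344941.14
Import VAT = 344941.14 × 15% = 51741.17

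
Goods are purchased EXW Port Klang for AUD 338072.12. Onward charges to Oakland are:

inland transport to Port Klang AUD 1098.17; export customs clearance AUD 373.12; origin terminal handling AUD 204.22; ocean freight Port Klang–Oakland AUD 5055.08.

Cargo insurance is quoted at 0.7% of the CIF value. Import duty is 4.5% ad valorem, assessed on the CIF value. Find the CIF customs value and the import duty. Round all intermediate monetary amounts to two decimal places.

CIF value: AUD 347233.34; import duty: AUD 15625.50

Let C be the CIF value. C = EXW price + pre-shipment costs + freight + 0.7% × C
C − 0.7% × C = 338072.12 + 1098.17 + 373.12 + 204.22 + 5055.08
0.993 × C = 344802.71
C = 344802.71 / 0.993 = 347233.34
Insurance premium = 0.7% × 347233.34 = 2430.63
Import duty = 347233.34 × 4.5% = 15625.50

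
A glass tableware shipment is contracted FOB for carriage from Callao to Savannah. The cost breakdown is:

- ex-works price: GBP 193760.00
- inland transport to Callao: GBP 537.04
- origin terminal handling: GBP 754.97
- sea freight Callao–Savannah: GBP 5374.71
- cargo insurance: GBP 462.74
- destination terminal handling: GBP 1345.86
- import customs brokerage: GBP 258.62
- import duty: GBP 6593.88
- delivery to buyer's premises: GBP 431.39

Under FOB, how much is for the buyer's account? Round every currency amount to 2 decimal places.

Buyer's account: GBP 14467.20

FOB: the seller bears costs until goods are on board at the origin port; the buyer bears freight, insurance and all costs thereafter.
Seller's account: goods 193760.00 + inland to port 537.04 + origin terminal 754.97 = 195052.01
Buyer's account: freight 5374.71 + insurance 462.74 + destination terminal 1345.86 + brokerage 258.62 + duty 6593.88 + delivery 431.39 = 14467.20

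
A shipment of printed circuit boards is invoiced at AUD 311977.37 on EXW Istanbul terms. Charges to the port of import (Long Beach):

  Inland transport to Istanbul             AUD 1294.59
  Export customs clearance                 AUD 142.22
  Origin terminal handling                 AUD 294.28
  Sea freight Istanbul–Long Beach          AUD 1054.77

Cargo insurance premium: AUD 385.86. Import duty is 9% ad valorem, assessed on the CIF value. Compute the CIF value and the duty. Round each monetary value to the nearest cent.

CIF value: AUD 315149.09; import duty: AUD 28363.42

CIF = EXW price + pre-shipment costs + freight + insurance
CIF = 311977.37 + 1294.59 + 142.22 + 294.28 + 1054.77 + 385.86 = 315149.09
Import duty = 315149.09 × 9% = 28363.42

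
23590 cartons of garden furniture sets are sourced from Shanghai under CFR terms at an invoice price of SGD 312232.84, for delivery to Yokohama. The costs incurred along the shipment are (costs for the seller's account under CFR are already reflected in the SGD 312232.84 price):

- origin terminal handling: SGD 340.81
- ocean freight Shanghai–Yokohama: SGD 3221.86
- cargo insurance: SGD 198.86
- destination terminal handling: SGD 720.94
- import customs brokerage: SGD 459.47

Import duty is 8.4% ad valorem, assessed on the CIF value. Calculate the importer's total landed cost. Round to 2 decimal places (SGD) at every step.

Total landed cost: SGD 339856.37

CFR: the seller pays costs through ocean freight to the destination port, but not insurance.
Already in the invoice (seller's account under CFR): origin terminal, freight — exclude.
CIF value = CFR price + insurance = 312232.84 + 198.86 = 312431.70
Import duty = 312431.70 × 8.4% = 26244.26
Buyer bears: insurance 198.86 + destination terminal 720.94 + brokerage 459.47 + duty 26244.26 = 27623.53
Landed cost = invoice 312232.84 + 27623.53 = 339856.37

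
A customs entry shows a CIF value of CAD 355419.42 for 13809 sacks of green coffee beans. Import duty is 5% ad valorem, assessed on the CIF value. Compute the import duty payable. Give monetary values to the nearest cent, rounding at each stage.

Import duty = 355419.42 × 5% = 17770.97

Import duty: CAD 17770.97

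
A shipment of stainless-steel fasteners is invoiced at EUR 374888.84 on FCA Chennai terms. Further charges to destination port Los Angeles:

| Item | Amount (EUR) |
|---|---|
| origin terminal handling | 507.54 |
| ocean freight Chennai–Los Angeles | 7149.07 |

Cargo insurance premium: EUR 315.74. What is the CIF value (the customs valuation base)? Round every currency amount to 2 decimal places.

CIF = FCA price + pre-shipment costs + freight + insurance
CIF = 374888.84 + 507.54 + 7149.07 + 315.74 = 382861.19

CIF value: EUR 382861.19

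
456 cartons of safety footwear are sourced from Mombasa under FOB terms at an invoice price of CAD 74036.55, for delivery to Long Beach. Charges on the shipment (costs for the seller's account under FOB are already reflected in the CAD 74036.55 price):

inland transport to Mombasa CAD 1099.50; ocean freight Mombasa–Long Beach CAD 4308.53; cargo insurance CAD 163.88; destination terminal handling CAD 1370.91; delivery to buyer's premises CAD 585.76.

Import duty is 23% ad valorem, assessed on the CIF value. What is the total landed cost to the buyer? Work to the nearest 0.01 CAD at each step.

FOB: the seller bears costs until goods are on board at the origin port; the buyer bears freight, insurance and all costs thereafter.
Already in the invoice (seller's account under FOB): inland to port — exclude.
CIF value = FOB price + freight + insurance = 74036.55 + 4308.53 + 163.88 = 78508.96
Import duty = 78508.96 × 23% = 18057.06
Buyer bears: freight 4308.53 + insurance 163.88 + destination terminal 1370.91 + delivery 585.76 + duty 18057.06 = 24486.14
Landed cost = invoice 74036.55 + 24486.14 = 98522.69

Total landed cost: CAD 98522.69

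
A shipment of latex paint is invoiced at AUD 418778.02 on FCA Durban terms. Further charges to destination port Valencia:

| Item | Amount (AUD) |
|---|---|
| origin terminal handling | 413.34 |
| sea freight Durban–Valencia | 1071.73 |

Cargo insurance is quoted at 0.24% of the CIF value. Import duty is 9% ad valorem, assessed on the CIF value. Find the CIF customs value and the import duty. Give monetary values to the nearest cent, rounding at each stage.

Let C be the CIF value. C = FCA price + pre-shipment costs + freight + 0.24% × C
C − 0.24% × C = 418778.02 + 413.34 + 1071.73
0.9976 × C = 420263.09
C = 420263.09 / 0.9976 = 421274.15
Insurance premium = 0.24% × 421274.15 = 1011.06
Import duty = 421274.15 × 9% = 37914.67

CIF value: AUD 421274.15; import duty: AUD 37914.67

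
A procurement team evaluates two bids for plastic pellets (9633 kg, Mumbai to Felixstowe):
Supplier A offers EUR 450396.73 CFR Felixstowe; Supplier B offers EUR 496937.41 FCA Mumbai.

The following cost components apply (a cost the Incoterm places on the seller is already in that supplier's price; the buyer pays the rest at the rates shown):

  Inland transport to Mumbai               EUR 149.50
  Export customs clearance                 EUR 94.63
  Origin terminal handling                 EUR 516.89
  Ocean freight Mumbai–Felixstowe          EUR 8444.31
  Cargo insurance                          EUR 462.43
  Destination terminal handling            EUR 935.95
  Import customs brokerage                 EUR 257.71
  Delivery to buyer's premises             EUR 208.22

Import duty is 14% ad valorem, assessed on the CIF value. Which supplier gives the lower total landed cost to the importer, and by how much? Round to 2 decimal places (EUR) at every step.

Supplier A (CFR):
CIF value = CFR price + insurance = 450396.73 + 462.43 = 450859.16
Import duty = 450859.16 × 14% = 63120.28
Buyer bears (A): 462.43 + 935.95 + 257.71 + 208.22 = 1864.31
Landed cost (A) = invoice 450396.73 + 1864.31 + duty 63120.28 = 515381.32
Supplier B (FCA):
CIF value = FCA price + origin terminal + freight + insurance = 496937.41 + 516.89 + 8444.31 + 462.43 = 506361.04
Import duty = 506361.04 × 14% = 70890.55
Buyer bears (B): 516.89 + 8444.31 + 462.43 + 935.95 + 257.71 + 208.22 = 10825.51
Landed cost (B) = invoice 496937.41 + 10825.51 + duty 70890.55 = 578653.47
Difference = |515381.32 − 578653.47| = 63272.15

Supplier A is cheaper by EUR 63272.15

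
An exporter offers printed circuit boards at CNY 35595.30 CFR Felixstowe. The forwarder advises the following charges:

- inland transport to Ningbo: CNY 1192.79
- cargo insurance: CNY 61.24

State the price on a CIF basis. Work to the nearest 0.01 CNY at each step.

Not relevant to the conversion: inland to port — on the seller under both CFR and CIF; already in the CFR price and stays in the CIF price.
From CFR to CIF, the seller additionally bears: insurance.
CIF price = 35595.30 + 61.24 = 35656.54

CIF price: CNY 35656.54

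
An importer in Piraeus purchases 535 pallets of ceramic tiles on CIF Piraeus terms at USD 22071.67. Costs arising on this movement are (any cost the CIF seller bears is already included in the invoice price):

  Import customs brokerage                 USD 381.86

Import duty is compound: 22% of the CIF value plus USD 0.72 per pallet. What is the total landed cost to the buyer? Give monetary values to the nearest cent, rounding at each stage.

Total landed cost: USD 27694.50

CIF: the seller pays costs through ocean freight and marine insurance to the destination port.
The CIF price already equals the CIF value: 22071.67
Ad valorem component: 22071.67 × 22% = 4855.77
Specific component: 535 × 0.72 = 385.20
Import duty = 4855.77 + 385.20 = 5240.97
Buyer bears: brokerage 381.86 + duty 5240.97 = 5622.83
Landed cost = invoice 22071.67 + 5622.83 = 27694.50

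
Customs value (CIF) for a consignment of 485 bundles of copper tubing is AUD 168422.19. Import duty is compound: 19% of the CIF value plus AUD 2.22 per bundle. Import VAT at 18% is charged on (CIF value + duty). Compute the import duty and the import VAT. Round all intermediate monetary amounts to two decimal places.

Ad valorem component: 168422.19 × 19% = 32000.22
Specific component: 485 × 2.22 = 1076.70
Import duty = 32000.22 + 1076.70 = 33076.92
VAT base = CIF + duty = 168422.19 + 33076.92 = 201499.11
Import VAT = 201499.11 × 18% = 36269.84

Import duty: AUD 33076.92; import VAT: AUD 36269.84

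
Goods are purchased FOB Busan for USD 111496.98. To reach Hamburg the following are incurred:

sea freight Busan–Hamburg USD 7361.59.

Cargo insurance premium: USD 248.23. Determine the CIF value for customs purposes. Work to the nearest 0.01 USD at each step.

CIF value: USD 119106.80

CIF = FOB price + freight + insurance
CIF = 111496.98 + 7361.59 + 248.23 = 119106.80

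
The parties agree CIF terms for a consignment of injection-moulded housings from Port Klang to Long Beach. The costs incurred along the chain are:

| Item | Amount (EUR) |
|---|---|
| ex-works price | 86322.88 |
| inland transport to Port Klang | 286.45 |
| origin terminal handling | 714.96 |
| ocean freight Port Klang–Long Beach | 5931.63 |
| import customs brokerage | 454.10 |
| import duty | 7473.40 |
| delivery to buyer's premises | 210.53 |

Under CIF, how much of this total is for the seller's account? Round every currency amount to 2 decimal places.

CIF: the seller pays costs through ocean freight and marine insurance to the destination port.
Seller's account: goods 86322.88 + inland to port 286.45 + origin terminal 714.96 + freight 5931.63 = 93255.92
Buyer's account: brokerage 454.10 + duty 7473.40 + delivery 210.53 = 8138.03

Seller's account: EUR 93255.92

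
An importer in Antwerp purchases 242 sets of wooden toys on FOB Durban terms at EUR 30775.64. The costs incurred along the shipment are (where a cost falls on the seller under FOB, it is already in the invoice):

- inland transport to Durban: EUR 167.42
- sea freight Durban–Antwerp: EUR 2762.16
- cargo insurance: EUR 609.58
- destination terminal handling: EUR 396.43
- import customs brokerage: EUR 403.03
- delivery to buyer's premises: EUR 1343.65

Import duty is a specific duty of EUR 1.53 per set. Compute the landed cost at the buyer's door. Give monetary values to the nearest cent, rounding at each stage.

FOB: the seller bears costs until goods are on board at the origin port; the buyer bears freight, insurance and all costs thereafter.
Already in the invoice (seller's account under FOB): inland to port — exclude.
CIF value = FOB price + freight + insurance = 30775.64 + 2762.16 + 609.58 = 34147.38
Import duty = 242 × 1.53 = 370.26
Buyer bears: freight 2762.16 + insurance 609.58 + destination terminal 396.43 + brokerage 403.03 + delivery 1343.65 + duty 370.26 = 5885.11
Landed cost = invoice 30775.64 + 5885.11 = 36660.75

Total landed cost: EUR 36660.75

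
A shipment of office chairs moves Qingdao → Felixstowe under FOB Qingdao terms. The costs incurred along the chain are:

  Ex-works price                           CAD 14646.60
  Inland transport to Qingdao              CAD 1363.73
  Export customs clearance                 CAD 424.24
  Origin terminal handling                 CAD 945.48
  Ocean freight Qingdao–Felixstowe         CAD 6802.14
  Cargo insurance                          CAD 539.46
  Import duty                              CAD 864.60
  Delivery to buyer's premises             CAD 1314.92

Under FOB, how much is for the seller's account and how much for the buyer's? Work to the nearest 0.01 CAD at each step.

Seller: CAD 17380.05; buyer: CAD 9521.12

FOB: the seller bears costs until goods are on board at the origin port; the buyer bears freight, insurance and all costs thereafter.
Seller's account: goods 14646.60 + inland to port 1363.73 + export clearance 424.24 + origin terminal 945.48 = 17380.05
Buyer's account: freight 6802.14 + insurance 539.46 + duty 864.60 + delivery 1314.92 = 9521.12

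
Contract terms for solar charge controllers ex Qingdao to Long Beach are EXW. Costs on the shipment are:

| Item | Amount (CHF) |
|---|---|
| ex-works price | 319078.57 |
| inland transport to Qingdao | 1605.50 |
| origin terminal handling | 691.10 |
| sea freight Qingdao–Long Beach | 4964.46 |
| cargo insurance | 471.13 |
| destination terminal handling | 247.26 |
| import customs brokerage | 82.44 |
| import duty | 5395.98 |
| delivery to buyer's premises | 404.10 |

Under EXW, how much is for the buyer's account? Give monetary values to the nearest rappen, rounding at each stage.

Buyer's account: CHF 13861.97

EXW: the seller makes goods available at their premises; the buyer bears all onward costs.
Seller's account: goods 319078.57 = 319078.57
Buyer's account: inland to port 1605.50 + origin terminal 691.10 + freight 4964.46 + insurance 471.13 + destination terminal 247.26 + brokerage 82.44 + duty 5395.98 + delivery 404.10 = 13861.97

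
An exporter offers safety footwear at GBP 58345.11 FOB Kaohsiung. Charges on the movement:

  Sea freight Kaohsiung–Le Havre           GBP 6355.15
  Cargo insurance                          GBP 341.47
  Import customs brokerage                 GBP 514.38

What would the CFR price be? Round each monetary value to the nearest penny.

CFR price: GBP 64700.26

Not relevant to the conversion: brokerage, insurance — on the buyer under both terms; not part of either seller's price.
From FOB to CFR, the seller additionally bears: freight.
CFR price = 58345.11 + 6355.15 = 64700.26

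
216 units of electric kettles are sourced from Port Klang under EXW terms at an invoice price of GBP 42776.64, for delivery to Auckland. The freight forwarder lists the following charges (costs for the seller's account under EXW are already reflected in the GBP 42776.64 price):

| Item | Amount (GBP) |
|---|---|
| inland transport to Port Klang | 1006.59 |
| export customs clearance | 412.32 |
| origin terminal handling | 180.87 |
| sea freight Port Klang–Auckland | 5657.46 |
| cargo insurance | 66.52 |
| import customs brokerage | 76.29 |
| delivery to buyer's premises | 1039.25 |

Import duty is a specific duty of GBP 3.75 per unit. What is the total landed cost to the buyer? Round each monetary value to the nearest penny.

EXW: the seller makes goods available at their premises; the buyer bears all onward costs.
CIF value = EXW price + inland to port + export clearance + origin terminal + freight + insurance = 42776.64 + 1006.59 + 412.32 + 180.87 + 5657.46 + 66.52 = 50100.40
Import duty = 216 × 3.75 = 810.00
Buyer bears: inland to port 1006.59 + export clearance 412.32 + origin terminal 180.87 + freight 5657.46 + insurance 66.52 + brokerage 76.29 + delivery 1039.25 + duty 810.00 = 9249.30
Landed cost = invoice 42776.64 + 9249.30 = 52025.94

Total landed cost: GBP 52025.94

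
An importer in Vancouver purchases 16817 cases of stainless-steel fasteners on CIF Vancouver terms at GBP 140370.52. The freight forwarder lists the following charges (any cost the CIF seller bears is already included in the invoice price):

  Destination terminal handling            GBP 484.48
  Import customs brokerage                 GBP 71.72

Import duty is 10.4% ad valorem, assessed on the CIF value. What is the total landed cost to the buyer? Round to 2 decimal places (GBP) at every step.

CIF: the seller pays costs through ocean freight and marine insurance to the destination port.
The CIF price already equals the CIF value: 140370.52
Import duty = 140370.52 × 10.4% = 14598.53
Buyer bears: destination terminal 484.48 + brokerage 71.72 + duty 14598.53 = 15154.73
Landed cost = invoice 140370.52 + 15154.73 = 155525.25

Total landed cost: GBP 155525.25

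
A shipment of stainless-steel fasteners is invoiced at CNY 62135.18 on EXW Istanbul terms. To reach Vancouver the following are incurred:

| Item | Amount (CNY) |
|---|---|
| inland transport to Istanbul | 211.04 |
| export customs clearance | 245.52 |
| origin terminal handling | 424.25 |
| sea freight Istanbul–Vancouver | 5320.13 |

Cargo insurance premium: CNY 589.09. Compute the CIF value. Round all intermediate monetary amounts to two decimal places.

CIF = EXW price + pre-shipment costs + freight + insurance
CIF = 62135.18 + 211.04 + 245.52 + 424.25 + 5320.13 + 589.09 = 68925.21

CIF value: CNY 68925.21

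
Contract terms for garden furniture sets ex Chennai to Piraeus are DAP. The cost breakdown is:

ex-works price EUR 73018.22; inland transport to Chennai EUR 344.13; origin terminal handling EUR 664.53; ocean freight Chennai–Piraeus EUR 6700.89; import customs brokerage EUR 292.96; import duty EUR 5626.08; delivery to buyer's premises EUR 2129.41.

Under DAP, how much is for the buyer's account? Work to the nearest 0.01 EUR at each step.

DAP: the seller bears all costs to the named destination except import duty and clearance.
Seller's account: goods 73018.22 + inland to port 344.13 + origin terminal 664.53 + freight 6700.89 + delivery 2129.41 = 82857.18
Buyer's account: brokerage 292.96 + duty 5626.08 = 5919.04

Buyer's account: EUR 5919.04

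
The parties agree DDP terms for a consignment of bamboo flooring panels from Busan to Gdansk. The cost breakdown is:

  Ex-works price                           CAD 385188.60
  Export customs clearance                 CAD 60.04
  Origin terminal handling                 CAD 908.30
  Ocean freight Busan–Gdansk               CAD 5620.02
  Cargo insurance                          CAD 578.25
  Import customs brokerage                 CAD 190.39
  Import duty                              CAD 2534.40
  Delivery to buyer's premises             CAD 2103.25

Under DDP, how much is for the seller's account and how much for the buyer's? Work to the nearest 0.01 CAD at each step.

DDP: the seller bears all costs including import duty.
Seller's account: goods 385188.60 + export clearance 60.04 + origin terminal 908.30 + freight 5620.02 + insurance 578.25 + brokerage 190.39 + duty 2534.40 + delivery 2103.25 = 397183.25
Buyer's account: 0.00

Seller: CAD 397183.25; buyer: CAD 0.00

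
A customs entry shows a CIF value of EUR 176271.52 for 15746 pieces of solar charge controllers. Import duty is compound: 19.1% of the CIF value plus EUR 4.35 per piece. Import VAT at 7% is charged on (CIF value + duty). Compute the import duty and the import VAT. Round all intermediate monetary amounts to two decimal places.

Import duty: EUR 102162.96; import VAT: EUR 19490.41

Ad valorem component: 176271.52 × 19.1% = 33667.86
Specific component: 15746 × 4.35 = 68495.10
Import duty = 33667.86 + 68495.10 = 102162.96
VAT base = CIF + duty = 176271.52 + 102162.96 = 278434.48
Import VAT = 278434.48 × 7% = 19490.41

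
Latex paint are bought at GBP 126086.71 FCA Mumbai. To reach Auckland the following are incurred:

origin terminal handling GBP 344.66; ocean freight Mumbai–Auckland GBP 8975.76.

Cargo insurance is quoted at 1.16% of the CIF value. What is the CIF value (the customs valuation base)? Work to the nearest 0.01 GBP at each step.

CIF value: GBP 136996.29

Let C be the CIF value. C = FCA price + pre-shipment costs + freight + 1.16% × C
C − 1.16% × C = 126086.71 + 344.66 + 8975.76
0.9884 × C = 135407.13
C = 135407.13 / 0.9884 = 136996.29
Insurance premium = 1.16% × 136996.29 = 1589.16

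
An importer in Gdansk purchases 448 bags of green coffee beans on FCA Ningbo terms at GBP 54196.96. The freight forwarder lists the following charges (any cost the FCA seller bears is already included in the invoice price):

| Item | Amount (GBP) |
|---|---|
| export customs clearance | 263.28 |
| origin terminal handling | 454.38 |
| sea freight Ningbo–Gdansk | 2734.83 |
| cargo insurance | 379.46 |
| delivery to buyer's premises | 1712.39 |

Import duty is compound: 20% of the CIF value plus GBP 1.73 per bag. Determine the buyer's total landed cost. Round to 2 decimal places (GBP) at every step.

Total landed cost: GBP 71806.19

FCA: the seller delivers export-cleared goods to the carrier; the buyer bears costs from that point.
Already in the invoice (seller's account under FCA): export clearance — exclude.
CIF value = FCA price + origin terminal + freight + insurance = 54196.96 + 454.38 + 2734.83 + 379.46 = 57765.63
Ad valorem component: 57765.63 × 20% = 11553.13
Specific component: 448 × 1.73 = 775.04
Import duty = 11553.13 + 775.04 = 12328.17
Buyer bears: origin terminal 454.38 + freight 2734.83 + insurance 379.46 + delivery 1712.39 + duty 12328.17 = 17609.23
Landed cost = invoice 54196.96 + 17609.23 = 71806.19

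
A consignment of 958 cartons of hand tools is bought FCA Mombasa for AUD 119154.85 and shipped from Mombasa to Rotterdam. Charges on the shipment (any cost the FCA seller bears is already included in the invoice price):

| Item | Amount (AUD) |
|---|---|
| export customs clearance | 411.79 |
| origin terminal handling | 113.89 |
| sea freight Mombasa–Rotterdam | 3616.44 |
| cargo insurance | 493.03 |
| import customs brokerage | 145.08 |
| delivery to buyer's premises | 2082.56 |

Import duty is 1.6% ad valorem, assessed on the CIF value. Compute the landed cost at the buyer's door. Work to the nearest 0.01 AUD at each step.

FCA: the seller delivers export-cleared goods to the carrier; the buyer bears costs from that point.
Already in the invoice (seller's account under FCA): export clearance — exclude.
CIF value = FCA price + origin terminal + freight + insurance = 119154.85 + 113.89 + 3616.44 + 493.03 = 123378.21
Import duty = 123378.21 × 1.6% = 1974.05
Buyer bears: origin terminal 113.89 + freight 3616.44 + insurance 493.03 + brokerage 145.08 + delivery 2082.56 + duty 1974.05 = 8425.05
Landed cost = invoice 119154.85 + 8425.05 = 127579.90

Total landed cost: AUD 127579.90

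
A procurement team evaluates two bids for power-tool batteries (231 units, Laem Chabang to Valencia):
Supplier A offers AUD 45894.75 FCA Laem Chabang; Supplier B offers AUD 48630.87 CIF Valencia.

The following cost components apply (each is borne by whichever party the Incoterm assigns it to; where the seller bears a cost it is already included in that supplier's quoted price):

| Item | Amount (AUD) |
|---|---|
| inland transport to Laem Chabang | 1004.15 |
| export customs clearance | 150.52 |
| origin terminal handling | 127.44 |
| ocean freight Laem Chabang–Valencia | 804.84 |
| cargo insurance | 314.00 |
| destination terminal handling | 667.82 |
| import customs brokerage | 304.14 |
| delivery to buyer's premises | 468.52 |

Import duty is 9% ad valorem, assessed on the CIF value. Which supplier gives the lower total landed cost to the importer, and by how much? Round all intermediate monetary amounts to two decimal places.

Supplier A is cheaper by AUD 1623.93

Supplier A (FCA):
CIF value = FCA price + origin terminal + freight + insurance = 45894.75 + 127.44 + 804.84 + 314.00 = 47141.03
Import duty = 47141.03 × 9% = 4242.69
Buyer bears (A): 127.44 + 804.84 + 314.00 + 667.82 + 304.14 + 468.52 = 2686.76
Landed cost (A) = invoice 45894.75 + 2686.76 + duty 4242.69 = 52824.20
Supplier B (CIF):
The CIF price already equals the CIF value: 48630.87
Import duty = 48630.87 × 9% = 4376.78
Buyer bears (B): 667.82 + 304.14 + 468.52 = 1440.48
Landed cost (B) = invoice 48630.87 + 1440.48 + duty 4376.78 = 54448.13
Difference = |52824.20 − 54448.13| = 1623.93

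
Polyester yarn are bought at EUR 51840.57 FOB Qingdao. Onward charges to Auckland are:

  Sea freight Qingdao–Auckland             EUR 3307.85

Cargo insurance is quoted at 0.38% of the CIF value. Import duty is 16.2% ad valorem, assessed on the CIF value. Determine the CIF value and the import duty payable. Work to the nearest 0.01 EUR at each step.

Let C be the CIF value. C = FOB price + freight + 0.38% × C
C − 0.38% × C = 51840.57 + 3307.85
0.9962 × C = 55148.42
C = 55148.42 / 0.9962 = 55358.78
Insurance premium = 0.38% × 55358.78 = 210.36
Import duty = 55358.78 × 16.2% = 8968.12

CIF value: EUR 55358.78; import duty: EUR 8968.12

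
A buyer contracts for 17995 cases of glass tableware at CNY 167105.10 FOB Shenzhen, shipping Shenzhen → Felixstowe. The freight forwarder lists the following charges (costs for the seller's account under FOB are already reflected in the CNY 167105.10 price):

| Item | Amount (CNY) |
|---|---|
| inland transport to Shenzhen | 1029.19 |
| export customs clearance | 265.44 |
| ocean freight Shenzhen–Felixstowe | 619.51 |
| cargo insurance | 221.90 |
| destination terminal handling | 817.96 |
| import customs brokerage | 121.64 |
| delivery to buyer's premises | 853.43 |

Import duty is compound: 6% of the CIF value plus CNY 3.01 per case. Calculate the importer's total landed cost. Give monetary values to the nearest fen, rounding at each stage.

FOB: the seller bears costs until goods are on board at the origin port; the buyer bears freight, insurance and all costs thereafter.
Already in the invoice (seller's account under FOB): inland to port, export clearance — exclude.
CIF value = FOB price + freight + insurance = 167105.10 + 619.51 + 221.90 = 167946.51
Ad valorem component: 167946.51 × 6% = 10076.79
Specific component: 17995 × 3.01 = 54164.95
Import duty = 10076.79 + 54164.95 = 64241.74
Buyer bears: freight 619.51 + insurance 221.90 + destination terminal 817.96 + brokerage 121.64 + delivery 853.43 + duty 64241.74 = 66876.18
Landed cost = invoice 167105.10 + 66876.18 = 233981.28

Total landed cost: CNY 233981.28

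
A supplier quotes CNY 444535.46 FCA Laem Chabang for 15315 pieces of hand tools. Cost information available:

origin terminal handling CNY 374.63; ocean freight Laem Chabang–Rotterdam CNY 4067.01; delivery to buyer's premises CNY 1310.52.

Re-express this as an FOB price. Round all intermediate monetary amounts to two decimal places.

FOB price: CNY 444910.09

Not relevant to the conversion: freight, delivery — on the buyer under both terms; not part of either seller's price.
From FCA to FOB, the seller additionally bears: origin terminal.
FOB price = 444535.46 + 374.63 = 444910.09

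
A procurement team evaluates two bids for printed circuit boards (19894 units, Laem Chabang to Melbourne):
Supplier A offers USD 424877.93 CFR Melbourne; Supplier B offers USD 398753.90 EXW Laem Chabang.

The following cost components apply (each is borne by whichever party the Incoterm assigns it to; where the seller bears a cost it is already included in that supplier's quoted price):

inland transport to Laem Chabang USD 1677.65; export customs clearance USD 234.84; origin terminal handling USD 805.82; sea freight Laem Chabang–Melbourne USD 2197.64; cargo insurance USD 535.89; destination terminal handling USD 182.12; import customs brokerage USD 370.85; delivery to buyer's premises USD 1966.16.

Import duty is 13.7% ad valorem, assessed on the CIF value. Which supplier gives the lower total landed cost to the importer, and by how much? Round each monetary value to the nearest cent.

Supplier A (CFR):
CIF value = CFR price + insurance = 424877.93 + 535.89 = 425413.82
Import duty = 425413.82 × 13.7% = 58281.69
Buyer bears (A): 535.89 + 182.12 + 370.85 + 1966.16 = 3055.02
Landed cost (A) = invoice 424877.93 + 3055.02 + duty 58281.69 = 486214.64
Supplier B (EXW):
CIF value = EXW price + inland to port + export clearance + origin terminal + freight + insurance = 398753.90 + 1677.65 + 234.84 + 805.82 + 2197.64 + 535.89 = 404205.74
Import duty = 404205.74 × 13.7% = 55376.19
Buyer bears (B): 1677.65 + 234.84 + 805.82 + 2197.64 + 535.89 + 182.12 + 370.85 + 1966.16 = 7970.97
Landed cost (B) = invoice 398753.90 + 7970.97 + duty 55376.19 = 462101.06
Difference = |486214.64 − 462101.06| = 24113.58

Supplier B is cheaper by USD 24113.58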